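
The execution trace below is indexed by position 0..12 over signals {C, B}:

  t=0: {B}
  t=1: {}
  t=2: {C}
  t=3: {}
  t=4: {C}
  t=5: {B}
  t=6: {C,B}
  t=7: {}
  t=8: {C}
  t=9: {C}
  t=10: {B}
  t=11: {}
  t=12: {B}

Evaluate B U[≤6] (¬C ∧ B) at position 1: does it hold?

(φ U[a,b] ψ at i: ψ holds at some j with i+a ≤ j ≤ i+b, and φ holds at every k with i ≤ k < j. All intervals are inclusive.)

Does not hold

Need some j in [1,7] with (¬C ∧ B), and B at every k in [1,j-1].
  j=1: (¬C ∧ B) false.
  j=2: (¬C ∧ B) false.
  j=3: (¬C ∧ B) false.
  j=4: (¬C ∧ B) false.
  j=5: (¬C ∧ B) holds, but B fails at k=1 → not this j.
  j=6: (¬C ∧ B) false.
  j=7: (¬C ∧ B) false.
No j in the window works → until fails.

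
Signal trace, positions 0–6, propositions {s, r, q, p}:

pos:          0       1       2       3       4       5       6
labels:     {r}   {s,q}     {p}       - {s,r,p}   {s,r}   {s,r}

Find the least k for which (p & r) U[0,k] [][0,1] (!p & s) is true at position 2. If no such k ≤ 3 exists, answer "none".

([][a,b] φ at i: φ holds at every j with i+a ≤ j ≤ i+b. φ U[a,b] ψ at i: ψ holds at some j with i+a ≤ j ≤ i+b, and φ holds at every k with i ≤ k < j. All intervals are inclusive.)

Need earliest j ≥ 2 with [][0,1] (!p & s), and (p & r) at every k in [2,j-1].
  j=2: rhs fails.
  j=3: rhs fails.
  j=4: rhs fails.
  j=5: rhs holds but lhs fails at k=2.
No witness within the range → none.

none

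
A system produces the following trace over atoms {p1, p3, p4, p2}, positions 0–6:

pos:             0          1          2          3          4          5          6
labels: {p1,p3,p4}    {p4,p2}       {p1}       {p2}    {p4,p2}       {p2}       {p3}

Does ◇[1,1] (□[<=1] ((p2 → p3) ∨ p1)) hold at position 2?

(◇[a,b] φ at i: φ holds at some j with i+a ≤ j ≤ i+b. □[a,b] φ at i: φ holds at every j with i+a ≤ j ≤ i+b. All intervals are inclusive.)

No

Check □[<=1] ((p2 → p3) ∨ p1) at each j in [3,3]:
  j=3: fails at 3
No position in the window satisfies it → formula fails.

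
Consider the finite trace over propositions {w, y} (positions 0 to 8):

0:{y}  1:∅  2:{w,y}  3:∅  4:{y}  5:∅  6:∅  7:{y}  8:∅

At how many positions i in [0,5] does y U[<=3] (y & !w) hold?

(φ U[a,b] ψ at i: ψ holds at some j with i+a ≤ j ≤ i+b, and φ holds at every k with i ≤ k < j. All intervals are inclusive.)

2

Evaluate at each i in [0,5]:
  i=0: ✓ (rhs at j=0)
  i=1: ✗ (lhs fails at k=1 before rhs at j=4)
  i=2: ✗ (lhs fails at k=3 before rhs at j=4)
  i=3: ✗ (lhs fails at k=3 before rhs at j=4)
  i=4: ✓ (rhs at j=4)
  i=5: ✗ (lhs fails at k=5 before rhs at j=7)
Positions where it holds: {0, 4} → 2.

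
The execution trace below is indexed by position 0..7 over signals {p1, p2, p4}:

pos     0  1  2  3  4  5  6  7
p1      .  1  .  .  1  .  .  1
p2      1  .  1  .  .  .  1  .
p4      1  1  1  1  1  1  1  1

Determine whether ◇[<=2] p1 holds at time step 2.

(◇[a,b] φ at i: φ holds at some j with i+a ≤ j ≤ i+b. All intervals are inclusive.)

Yes

Check p1 at each j in [2,4]:
  j=2: false
  j=3: false
  j=4: true
Found at j=4 → formula holds.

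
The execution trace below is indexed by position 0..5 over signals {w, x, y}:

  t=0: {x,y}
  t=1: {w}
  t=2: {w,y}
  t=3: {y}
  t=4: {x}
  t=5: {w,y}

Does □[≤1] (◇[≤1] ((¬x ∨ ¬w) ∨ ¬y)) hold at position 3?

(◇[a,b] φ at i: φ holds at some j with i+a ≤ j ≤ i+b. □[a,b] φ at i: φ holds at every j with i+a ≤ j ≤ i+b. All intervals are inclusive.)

True

Check ◇[≤1] ((¬x ∨ ¬w) ∨ ¬y) at every j in [3,4]:
  j=3: holds (witness at 3)
  j=4: holds (witness at 4)
All positions satisfy it → formula holds.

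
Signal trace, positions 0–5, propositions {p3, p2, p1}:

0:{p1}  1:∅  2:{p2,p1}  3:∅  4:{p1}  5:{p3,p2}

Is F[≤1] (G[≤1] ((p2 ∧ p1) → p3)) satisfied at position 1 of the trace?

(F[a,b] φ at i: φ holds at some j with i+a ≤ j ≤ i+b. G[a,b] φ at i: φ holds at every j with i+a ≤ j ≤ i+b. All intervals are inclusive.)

Check G[≤1] ((p2 ∧ p1) → p3) at each j in [1,2]:
  j=1: fails at 2
  j=2: fails at 2
No position in the window satisfies it → formula fails.

False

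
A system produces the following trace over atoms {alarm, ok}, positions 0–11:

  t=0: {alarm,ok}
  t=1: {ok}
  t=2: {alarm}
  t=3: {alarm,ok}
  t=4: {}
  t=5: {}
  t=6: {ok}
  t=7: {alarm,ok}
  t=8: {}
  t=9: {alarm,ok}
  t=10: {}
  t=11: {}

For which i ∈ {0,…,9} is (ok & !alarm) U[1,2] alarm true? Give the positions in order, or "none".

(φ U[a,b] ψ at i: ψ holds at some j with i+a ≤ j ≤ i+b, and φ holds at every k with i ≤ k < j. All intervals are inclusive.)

Evaluate at each i in [0,9]:
  i=0: ✗ (lhs fails at k=0 before rhs at j=2)
  i=1: ✓ (rhs at j=2; lhs holds on [1,1])
  i=2: ✗ (lhs fails at k=2 before rhs at j=3)
  i=3: ✗ (no rhs in [4,5])
  i=4: ✗ (no rhs in [5,6])
  i=5: ✗ (lhs fails at k=5 before rhs at j=7)
  i=6: ✓ (rhs at j=7; lhs holds on [6,6])
  i=7: ✗ (lhs fails at k=7 before rhs at j=9)
  i=8: ✗ (lhs fails at k=8 before rhs at j=9)
  i=9: ✗ (no rhs in [10,11])

1, 6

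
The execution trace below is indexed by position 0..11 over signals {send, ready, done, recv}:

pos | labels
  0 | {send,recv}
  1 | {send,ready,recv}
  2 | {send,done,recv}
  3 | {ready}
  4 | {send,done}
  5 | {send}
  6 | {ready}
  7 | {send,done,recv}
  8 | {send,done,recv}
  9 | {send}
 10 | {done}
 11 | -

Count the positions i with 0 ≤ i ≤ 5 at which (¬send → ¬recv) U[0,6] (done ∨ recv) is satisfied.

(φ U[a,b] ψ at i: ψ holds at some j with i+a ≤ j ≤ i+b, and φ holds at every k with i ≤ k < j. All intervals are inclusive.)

6

Evaluate at each i in [0,5]:
  i=0: ✓ (rhs at j=0)
  i=1: ✓ (rhs at j=1)
  i=2: ✓ (rhs at j=2)
  i=3: ✓ (rhs at j=4; lhs holds on [3,3])
  i=4: ✓ (rhs at j=4)
  i=5: ✓ (rhs at j=7; lhs holds on [5,6])
Positions where it holds: {0, 1, 2, 3, 4, 5} → 6.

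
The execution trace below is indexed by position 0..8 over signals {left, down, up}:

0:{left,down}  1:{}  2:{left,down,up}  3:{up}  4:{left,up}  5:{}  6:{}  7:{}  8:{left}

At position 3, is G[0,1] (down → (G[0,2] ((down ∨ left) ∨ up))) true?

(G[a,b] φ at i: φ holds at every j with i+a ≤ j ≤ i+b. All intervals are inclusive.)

Check (down → (G[0,2] ((down ∨ left) ∨ up))) at every j in [3,4]:
  j=3: antecedent false → ✓
  j=4: antecedent false → ✓
All positions satisfy it → formula holds.

True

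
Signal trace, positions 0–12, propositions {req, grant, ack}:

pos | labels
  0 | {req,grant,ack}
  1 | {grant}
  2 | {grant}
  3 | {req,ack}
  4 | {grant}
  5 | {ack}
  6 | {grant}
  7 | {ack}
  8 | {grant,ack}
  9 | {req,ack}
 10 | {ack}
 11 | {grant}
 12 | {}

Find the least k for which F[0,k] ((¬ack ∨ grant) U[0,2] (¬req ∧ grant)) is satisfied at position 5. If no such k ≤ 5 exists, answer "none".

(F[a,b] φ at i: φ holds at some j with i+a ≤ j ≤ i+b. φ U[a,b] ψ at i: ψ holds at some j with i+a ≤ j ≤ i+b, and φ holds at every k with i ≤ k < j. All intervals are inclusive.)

1

Scan j = 5,6,… for ((¬ack ∨ grant) U[0,2] (¬req ∧ grant)):
  j=5: fails
  j=6: holds
First hit at j=6, so smallest k = 6-5 = 1.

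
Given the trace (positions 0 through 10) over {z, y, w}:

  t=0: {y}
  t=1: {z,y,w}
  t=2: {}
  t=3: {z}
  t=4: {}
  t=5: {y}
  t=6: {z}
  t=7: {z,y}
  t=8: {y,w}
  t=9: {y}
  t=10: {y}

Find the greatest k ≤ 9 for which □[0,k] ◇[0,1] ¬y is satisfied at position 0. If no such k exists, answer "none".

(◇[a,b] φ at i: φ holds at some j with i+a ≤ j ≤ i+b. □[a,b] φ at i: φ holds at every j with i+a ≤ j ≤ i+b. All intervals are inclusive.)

none

◇[0,1] ¬y must hold from j=0 onward; find where it first fails.
  j=0: fails → no k works.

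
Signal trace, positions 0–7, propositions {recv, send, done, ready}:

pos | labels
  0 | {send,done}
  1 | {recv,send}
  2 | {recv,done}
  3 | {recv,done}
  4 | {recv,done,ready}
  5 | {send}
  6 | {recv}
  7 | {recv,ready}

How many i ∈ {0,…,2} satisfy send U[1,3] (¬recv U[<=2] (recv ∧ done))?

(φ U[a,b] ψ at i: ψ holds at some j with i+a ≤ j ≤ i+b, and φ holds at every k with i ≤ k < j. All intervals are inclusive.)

2

Evaluate at each i in [0,2]:
  i=0: ✓ (rhs at j=2; lhs holds on [0,1])
  i=1: ✓ (rhs at j=2; lhs holds on [1,1])
  i=2: ✗ (lhs fails at k=2 before rhs at j=3)
Positions where it holds: {0, 1} → 2.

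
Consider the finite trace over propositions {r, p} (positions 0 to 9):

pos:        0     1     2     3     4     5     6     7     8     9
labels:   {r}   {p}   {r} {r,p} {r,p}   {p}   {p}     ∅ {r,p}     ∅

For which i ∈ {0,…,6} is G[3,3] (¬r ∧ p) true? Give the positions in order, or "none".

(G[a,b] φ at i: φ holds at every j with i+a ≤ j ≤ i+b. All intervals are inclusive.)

2, 3

Evaluate at each i in [0,6]:
  i=0: ✗ (fails at j=3)
  i=1: ✗ (fails at j=4)
  i=2: ✓ (all of [5,5])
  i=3: ✓ (all of [6,6])
  i=4: ✗ (fails at j=7)
  i=5: ✗ (fails at j=8)
  i=6: ✗ (fails at j=9)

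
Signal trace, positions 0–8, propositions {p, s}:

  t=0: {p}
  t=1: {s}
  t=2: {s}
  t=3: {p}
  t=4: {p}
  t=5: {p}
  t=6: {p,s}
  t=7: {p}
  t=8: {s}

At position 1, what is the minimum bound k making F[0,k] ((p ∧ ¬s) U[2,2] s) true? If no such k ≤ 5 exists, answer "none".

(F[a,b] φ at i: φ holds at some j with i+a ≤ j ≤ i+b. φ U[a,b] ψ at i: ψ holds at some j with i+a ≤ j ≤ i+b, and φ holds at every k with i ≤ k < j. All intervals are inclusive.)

3

Scan j = 1,2,… for ((p ∧ ¬s) U[2,2] s):
  j=1: fails
  j=2: fails
  j=3: fails
  j=4: holds
First hit at j=4, so smallest k = 4-1 = 3.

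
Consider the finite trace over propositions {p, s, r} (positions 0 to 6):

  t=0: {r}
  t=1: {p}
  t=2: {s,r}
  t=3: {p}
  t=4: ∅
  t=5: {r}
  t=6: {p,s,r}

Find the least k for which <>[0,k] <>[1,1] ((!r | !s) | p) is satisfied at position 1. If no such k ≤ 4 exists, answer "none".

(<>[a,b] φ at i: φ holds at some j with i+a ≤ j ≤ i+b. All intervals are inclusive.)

Scan j = 1,2,… for <>[1,1] ((!r | !s) | p):
  j=1: fails
  j=2: holds
First hit at j=2, so smallest k = 2-1 = 1.

1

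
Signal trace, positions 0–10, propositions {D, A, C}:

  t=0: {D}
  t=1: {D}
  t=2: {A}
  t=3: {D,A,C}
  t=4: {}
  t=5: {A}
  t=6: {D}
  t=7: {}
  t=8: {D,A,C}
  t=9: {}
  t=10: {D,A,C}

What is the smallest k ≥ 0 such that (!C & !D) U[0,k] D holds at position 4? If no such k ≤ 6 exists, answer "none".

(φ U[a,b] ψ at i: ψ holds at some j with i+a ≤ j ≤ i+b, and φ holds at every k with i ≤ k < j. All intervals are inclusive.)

2

Need earliest j ≥ 4 with D, and (!C & !D) at every k in [4,j-1].
  j=4: rhs fails.
  j=5: rhs fails.
  j=6: rhs holds; lhs holds on [4,5]. k = 2.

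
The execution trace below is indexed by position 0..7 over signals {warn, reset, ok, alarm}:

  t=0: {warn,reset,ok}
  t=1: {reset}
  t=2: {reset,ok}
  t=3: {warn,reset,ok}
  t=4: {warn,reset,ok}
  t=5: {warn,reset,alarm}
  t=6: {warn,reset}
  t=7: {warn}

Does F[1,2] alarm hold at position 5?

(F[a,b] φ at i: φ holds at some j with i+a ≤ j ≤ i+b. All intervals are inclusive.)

Check alarm at each j in [6,7]:
  j=6: false
  j=7: false
No position in the window satisfies it → formula fails.

Does not hold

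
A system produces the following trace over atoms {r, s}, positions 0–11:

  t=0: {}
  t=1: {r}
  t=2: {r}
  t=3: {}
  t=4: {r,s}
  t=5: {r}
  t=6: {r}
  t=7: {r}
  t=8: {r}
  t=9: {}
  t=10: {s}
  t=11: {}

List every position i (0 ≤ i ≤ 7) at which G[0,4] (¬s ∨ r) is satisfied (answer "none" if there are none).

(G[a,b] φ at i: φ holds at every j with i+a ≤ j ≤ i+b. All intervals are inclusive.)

0, 1, 2, 3, 4, 5

Evaluate at each i in [0,7]:
  i=0: ✓ (all of [0,4])
  i=1: ✓ (all of [1,5])
  i=2: ✓ (all of [2,6])
  i=3: ✓ (all of [3,7])
  i=4: ✓ (all of [4,8])
  i=5: ✓ (all of [5,9])
  i=6: ✗ (fails at j=10)
  i=7: ✗ (fails at j=10)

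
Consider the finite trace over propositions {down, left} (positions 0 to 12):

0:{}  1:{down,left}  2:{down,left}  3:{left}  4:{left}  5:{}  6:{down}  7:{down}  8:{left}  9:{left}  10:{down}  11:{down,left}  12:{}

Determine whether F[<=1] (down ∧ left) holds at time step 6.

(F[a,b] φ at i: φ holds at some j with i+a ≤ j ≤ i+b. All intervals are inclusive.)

Does not hold

Check (down ∧ left) at each j in [6,7]:
  j=6: false
  j=7: false
No position in the window satisfies it → formula fails.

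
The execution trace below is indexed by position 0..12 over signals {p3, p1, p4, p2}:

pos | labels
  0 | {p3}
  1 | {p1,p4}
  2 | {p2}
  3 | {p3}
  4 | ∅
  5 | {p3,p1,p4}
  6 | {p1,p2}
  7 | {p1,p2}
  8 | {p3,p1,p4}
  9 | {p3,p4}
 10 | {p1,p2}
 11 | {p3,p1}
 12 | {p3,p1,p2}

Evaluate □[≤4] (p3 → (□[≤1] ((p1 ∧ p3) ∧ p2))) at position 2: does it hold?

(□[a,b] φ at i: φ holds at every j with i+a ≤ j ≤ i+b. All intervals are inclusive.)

False

Check (p3 → (□[≤1] ((p1 ∧ p3) ∧ p2))) at every j in [2,6]:
  j=2: antecedent false → ✓
  j=3: antecedent true; consequent fails at 3 → ✗
  j=4: antecedent false → ✓
  j=5: antecedent true; consequent fails at 5 → ✗
  j=6: antecedent false → ✓
Fails at j=3 → formula fails.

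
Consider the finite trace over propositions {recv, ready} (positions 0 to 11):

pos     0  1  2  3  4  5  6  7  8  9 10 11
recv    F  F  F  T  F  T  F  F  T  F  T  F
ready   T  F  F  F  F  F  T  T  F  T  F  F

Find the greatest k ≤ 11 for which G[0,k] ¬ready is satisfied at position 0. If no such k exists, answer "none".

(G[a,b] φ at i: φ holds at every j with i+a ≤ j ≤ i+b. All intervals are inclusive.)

¬ready must hold from j=0 onward; find where it first fails.
  j=0: fails → no k works.

none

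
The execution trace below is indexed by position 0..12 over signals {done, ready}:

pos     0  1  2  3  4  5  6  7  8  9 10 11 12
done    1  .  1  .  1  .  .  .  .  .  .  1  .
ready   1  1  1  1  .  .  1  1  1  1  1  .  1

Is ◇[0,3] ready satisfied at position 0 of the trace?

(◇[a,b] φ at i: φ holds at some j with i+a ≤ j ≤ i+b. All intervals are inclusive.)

Yes

Check ready at each j in [0,3]:
  j=0: true
  j=1: true
  j=2: true
  j=3: true
Found at j=0 → formula holds.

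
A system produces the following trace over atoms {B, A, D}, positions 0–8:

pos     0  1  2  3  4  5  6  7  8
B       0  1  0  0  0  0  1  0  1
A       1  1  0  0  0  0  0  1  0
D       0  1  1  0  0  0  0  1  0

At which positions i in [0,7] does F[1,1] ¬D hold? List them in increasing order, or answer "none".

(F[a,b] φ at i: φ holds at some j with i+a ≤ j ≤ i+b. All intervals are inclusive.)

Evaluate at each i in [0,7]:
  i=0: ✗ (none in [1,1])
  i=1: ✗ (none in [2,2])
  i=2: ✓ (witness j=3)
  i=3: ✓ (witness j=4)
  i=4: ✓ (witness j=5)
  i=5: ✓ (witness j=6)
  i=6: ✗ (none in [7,7])
  i=7: ✓ (witness j=8)

2, 3, 4, 5, 7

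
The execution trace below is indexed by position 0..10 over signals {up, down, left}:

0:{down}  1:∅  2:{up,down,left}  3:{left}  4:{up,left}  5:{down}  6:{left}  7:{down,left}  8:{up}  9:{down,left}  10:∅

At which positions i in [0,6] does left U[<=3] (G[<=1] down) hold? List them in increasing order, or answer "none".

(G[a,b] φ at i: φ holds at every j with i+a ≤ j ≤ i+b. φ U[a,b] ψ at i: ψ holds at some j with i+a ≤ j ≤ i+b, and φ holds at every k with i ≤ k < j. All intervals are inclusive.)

Evaluate at each i in [0,6]:
  i=0: ✗ (no rhs in [0,3])
  i=1: ✗ (no rhs in [1,4])
  i=2: ✗ (no rhs in [2,5])
  i=3: ✗ (no rhs in [3,6])
  i=4: ✗ (no rhs in [4,7])
  i=5: ✗ (no rhs in [5,8])
  i=6: ✗ (no rhs in [6,9])

none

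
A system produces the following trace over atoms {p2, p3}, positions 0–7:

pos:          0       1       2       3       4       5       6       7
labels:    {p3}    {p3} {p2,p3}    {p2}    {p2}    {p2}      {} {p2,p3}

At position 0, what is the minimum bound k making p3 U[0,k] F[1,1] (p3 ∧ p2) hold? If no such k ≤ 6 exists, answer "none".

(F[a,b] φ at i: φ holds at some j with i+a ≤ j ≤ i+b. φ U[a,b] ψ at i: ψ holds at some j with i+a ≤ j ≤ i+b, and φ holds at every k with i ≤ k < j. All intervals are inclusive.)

Need earliest j ≥ 0 with F[1,1] (p3 ∧ p2), and p3 at every k in [0,j-1].
  j=0: rhs fails.
  j=1: rhs holds; lhs holds on [0,0]. k = 1.

1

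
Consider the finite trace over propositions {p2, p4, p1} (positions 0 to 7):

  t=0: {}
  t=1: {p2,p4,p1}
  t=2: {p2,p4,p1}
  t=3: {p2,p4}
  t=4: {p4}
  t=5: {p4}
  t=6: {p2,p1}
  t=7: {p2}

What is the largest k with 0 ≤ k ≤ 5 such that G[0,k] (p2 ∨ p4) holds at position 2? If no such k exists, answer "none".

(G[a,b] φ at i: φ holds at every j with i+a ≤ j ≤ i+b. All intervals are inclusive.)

5

(p2 ∨ p4) must hold from j=2 onward; find where it first fails.
  j=2: holds
  j=3: holds
  j=4: holds
  j=5: holds
  j=6: holds
  j=7: holds
Holds through j=7; largest k = 5.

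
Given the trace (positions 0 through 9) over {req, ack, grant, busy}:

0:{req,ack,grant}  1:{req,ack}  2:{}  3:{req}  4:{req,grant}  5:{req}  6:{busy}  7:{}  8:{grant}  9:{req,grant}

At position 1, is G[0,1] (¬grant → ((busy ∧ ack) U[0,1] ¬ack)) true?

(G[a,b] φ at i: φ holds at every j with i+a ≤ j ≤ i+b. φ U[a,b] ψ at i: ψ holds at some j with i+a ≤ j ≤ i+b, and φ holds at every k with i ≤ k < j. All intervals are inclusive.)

Does not hold

Check (¬grant → ((busy ∧ ack) U[0,1] ¬ack)) at every j in [1,2]:
  j=1: antecedent true; consequent fails → ✗
  j=2: antecedent true; consequent holds → ✓
Fails at j=1 → formula fails.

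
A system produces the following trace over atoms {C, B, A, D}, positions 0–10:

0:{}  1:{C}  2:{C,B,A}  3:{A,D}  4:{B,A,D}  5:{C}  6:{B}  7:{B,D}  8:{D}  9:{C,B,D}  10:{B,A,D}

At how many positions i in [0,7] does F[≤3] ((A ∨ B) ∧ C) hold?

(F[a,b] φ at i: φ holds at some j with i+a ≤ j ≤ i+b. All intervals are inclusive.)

Evaluate at each i in [0,7]:
  i=0: ✓ (witness j=2)
  i=1: ✓ (witness j=2)
  i=2: ✓ (witness j=2)
  i=3: ✗ (none in [3,6])
  i=4: ✗ (none in [4,7])
  i=5: ✗ (none in [5,8])
  i=6: ✓ (witness j=9)
  i=7: ✓ (witness j=9)
Positions where it holds: {0, 1, 2, 6, 7} → 5.

5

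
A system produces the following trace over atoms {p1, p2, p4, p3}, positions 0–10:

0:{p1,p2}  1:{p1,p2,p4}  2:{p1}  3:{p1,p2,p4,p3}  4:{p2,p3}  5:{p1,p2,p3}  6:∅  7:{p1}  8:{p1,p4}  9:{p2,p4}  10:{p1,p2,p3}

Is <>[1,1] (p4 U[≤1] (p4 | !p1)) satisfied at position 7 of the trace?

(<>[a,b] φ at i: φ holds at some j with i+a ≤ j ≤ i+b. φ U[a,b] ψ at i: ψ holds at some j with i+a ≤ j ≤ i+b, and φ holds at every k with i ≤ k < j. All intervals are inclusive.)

Check (p4 U[≤1] (p4 | !p1)) at each j in [8,8]:
  j=8: holds
Found at j=8 → formula holds.

Yes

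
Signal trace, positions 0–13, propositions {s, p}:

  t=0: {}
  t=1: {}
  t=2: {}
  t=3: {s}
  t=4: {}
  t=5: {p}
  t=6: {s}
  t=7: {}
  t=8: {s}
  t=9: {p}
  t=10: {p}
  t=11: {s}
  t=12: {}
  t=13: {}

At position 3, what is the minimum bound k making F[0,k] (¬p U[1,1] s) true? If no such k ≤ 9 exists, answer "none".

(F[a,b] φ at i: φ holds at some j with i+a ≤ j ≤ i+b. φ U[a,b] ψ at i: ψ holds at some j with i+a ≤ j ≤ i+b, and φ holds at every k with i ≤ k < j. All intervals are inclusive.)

Scan j = 3,4,… for (¬p U[1,1] s):
  j=3: fails
  j=4: fails
  j=5: fails
  j=6: fails
  j=7: holds
First hit at j=7, so smallest k = 7-3 = 4.

4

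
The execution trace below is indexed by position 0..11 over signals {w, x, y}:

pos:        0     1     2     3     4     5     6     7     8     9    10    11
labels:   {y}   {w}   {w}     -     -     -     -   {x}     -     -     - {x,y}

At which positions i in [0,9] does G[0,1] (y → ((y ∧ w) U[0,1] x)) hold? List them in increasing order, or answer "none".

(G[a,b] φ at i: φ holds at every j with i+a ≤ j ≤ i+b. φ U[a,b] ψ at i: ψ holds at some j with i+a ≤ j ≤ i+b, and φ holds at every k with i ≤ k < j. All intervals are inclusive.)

Evaluate at each i in [0,9]:
  i=0: ✗ (fails at j=0)
  i=1: ✓ (all of [1,2])
  i=2: ✓ (all of [2,3])
  i=3: ✓ (all of [3,4])
  i=4: ✓ (all of [4,5])
  i=5: ✓ (all of [5,6])
  i=6: ✓ (all of [6,7])
  i=7: ✓ (all of [7,8])
  i=8: ✓ (all of [8,9])
  i=9: ✓ (all of [9,10])

1, 2, 3, 4, 5, 6, 7, 8, 9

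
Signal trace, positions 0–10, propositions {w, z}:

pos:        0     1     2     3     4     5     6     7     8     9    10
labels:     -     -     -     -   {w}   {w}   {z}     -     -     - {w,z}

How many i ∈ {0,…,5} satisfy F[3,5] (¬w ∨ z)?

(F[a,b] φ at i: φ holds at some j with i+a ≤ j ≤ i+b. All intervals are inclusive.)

6

Evaluate at each i in [0,5]:
  i=0: ✓ (witness j=3)
  i=1: ✓ (witness j=6)
  i=2: ✓ (witness j=6)
  i=3: ✓ (witness j=6)
  i=4: ✓ (witness j=7)
  i=5: ✓ (witness j=8)
Positions where it holds: {0, 1, 2, 3, 4, 5} → 6.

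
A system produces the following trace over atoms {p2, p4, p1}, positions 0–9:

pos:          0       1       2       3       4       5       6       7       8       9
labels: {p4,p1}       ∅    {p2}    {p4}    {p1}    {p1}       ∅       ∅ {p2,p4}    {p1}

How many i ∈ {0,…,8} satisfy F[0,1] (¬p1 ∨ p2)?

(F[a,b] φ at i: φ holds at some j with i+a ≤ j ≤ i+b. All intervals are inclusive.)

Evaluate at each i in [0,8]:
  i=0: ✓ (witness j=1)
  i=1: ✓ (witness j=1)
  i=2: ✓ (witness j=2)
  i=3: ✓ (witness j=3)
  i=4: ✗ (none in [4,5])
  i=5: ✓ (witness j=6)
  i=6: ✓ (witness j=6)
  i=7: ✓ (witness j=7)
  i=8: ✓ (witness j=8)
Positions where it holds: {0, 1, 2, 3, 5, 6, 7, 8} → 8.

8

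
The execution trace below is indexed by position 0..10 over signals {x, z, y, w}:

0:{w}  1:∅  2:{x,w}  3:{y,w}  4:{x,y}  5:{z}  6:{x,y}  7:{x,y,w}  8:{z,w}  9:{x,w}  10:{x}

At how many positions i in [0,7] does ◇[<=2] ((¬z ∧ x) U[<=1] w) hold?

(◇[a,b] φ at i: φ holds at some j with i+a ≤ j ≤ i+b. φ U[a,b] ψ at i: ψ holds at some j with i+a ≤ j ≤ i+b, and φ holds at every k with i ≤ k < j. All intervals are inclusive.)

8

Evaluate at each i in [0,7]:
  i=0: ✓ (witness j=0)
  i=1: ✓ (witness j=2)
  i=2: ✓ (witness j=2)
  i=3: ✓ (witness j=3)
  i=4: ✓ (witness j=6)
  i=5: ✓ (witness j=6)
  i=6: ✓ (witness j=6)
  i=7: ✓ (witness j=7)
Positions where it holds: {0, 1, 2, 3, 4, 5, 6, 7} → 8.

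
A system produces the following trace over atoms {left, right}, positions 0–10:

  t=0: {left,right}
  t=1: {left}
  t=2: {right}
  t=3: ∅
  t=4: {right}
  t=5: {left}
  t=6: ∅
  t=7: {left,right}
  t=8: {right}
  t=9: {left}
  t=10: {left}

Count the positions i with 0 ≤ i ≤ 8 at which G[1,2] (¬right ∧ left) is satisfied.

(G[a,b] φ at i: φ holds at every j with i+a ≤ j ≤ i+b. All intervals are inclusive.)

Evaluate at each i in [0,8]:
  i=0: ✗ (fails at j=2)
  i=1: ✗ (fails at j=2)
  i=2: ✗ (fails at j=3)
  i=3: ✗ (fails at j=4)
  i=4: ✗ (fails at j=6)
  i=5: ✗ (fails at j=6)
  i=6: ✗ (fails at j=7)
  i=7: ✗ (fails at j=8)
  i=8: ✓ (all of [9,10])
Positions where it holds: {8} → 1.

1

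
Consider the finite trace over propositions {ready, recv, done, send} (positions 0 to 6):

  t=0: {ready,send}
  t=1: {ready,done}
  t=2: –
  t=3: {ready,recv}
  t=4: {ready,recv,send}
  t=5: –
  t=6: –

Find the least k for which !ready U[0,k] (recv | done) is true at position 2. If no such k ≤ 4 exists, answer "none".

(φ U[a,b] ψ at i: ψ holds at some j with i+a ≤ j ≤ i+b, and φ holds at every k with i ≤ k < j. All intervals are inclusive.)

1

Need earliest j ≥ 2 with (recv | done), and !ready at every k in [2,j-1].
  j=2: rhs fails.
  j=3: rhs holds; lhs holds on [2,2]. k = 1.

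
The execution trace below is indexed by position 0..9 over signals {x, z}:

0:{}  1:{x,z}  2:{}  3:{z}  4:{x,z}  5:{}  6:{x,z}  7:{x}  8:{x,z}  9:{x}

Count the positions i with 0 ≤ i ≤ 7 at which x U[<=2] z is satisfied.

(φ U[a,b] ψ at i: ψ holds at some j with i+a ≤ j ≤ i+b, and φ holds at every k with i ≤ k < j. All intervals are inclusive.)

Evaluate at each i in [0,7]:
  i=0: ✗ (lhs fails at k=0 before rhs at j=1)
  i=1: ✓ (rhs at j=1)
  i=2: ✗ (lhs fails at k=2 before rhs at j=3)
  i=3: ✓ (rhs at j=3)
  i=4: ✓ (rhs at j=4)
  i=5: ✗ (lhs fails at k=5 before rhs at j=6)
  i=6: ✓ (rhs at j=6)
  i=7: ✓ (rhs at j=8; lhs holds on [7,7])
Positions where it holds: {1, 3, 4, 6, 7} → 5.

5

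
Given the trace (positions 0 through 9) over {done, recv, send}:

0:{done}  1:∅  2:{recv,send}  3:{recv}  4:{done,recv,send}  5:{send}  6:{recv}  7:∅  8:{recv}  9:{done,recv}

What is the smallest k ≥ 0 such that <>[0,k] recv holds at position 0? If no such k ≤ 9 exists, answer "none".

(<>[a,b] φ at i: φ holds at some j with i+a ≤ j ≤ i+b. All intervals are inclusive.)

Scan j = 0,1,… for recv:
  j=0: fails
  j=1: fails
  j=2: holds
First hit at j=2, so smallest k = 2-0 = 2.

2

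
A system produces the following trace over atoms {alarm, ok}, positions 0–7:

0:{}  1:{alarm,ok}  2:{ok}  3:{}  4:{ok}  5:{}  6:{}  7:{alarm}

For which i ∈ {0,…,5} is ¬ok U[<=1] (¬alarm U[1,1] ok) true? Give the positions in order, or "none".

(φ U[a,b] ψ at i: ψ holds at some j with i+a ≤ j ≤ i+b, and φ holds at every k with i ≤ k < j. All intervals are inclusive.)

0, 3

Evaluate at each i in [0,5]:
  i=0: ✓ (rhs at j=0)
  i=1: ✗ (no rhs in [1,2])
  i=2: ✗ (lhs fails at k=2 before rhs at j=3)
  i=3: ✓ (rhs at j=3)
  i=4: ✗ (no rhs in [4,5])
  i=5: ✗ (no rhs in [5,6])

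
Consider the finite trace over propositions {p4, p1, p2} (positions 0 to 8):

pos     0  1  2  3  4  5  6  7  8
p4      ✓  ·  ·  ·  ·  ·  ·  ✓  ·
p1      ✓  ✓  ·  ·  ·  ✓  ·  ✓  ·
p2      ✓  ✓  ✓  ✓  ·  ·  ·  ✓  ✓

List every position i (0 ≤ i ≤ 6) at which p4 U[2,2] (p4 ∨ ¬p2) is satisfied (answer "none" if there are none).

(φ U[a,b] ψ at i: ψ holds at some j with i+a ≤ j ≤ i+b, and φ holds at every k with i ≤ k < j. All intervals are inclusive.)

none

Evaluate at each i in [0,6]:
  i=0: ✗ (no rhs in [2,2])
  i=1: ✗ (no rhs in [3,3])
  i=2: ✗ (lhs fails at k=2 before rhs at j=4)
  i=3: ✗ (lhs fails at k=3 before rhs at j=5)
  i=4: ✗ (lhs fails at k=4 before rhs at j=6)
  i=5: ✗ (lhs fails at k=5 before rhs at j=7)
  i=6: ✗ (no rhs in [8,8])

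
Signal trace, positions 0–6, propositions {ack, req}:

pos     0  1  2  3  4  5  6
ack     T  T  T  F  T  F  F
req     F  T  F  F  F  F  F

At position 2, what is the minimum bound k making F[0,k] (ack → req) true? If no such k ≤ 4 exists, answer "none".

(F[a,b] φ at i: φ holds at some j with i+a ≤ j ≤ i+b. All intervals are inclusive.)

1

Scan j = 2,3,… for (ack → req):
  j=2: fails
  j=3: holds
First hit at j=3, so smallest k = 3-2 = 1.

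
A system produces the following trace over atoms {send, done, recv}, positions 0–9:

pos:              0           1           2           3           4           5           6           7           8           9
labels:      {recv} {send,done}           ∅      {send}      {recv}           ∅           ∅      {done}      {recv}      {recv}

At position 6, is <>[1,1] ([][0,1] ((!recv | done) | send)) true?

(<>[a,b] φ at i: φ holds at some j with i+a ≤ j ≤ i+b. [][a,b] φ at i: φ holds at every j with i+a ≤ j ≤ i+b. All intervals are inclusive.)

Check [][0,1] ((!recv | done) | send) at each j in [7,7]:
  j=7: fails at 8
No position in the window satisfies it → formula fails.

No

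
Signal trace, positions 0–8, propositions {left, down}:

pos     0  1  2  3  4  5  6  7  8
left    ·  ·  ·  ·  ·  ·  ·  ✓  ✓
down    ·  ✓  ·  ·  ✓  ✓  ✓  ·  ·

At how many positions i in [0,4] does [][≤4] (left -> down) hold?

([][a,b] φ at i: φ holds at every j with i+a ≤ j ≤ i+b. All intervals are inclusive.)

Evaluate at each i in [0,4]:
  i=0: ✓ (all of [0,4])
  i=1: ✓ (all of [1,5])
  i=2: ✓ (all of [2,6])
  i=3: ✗ (fails at j=7)
  i=4: ✗ (fails at j=7)
Positions where it holds: {0, 1, 2} → 3.

3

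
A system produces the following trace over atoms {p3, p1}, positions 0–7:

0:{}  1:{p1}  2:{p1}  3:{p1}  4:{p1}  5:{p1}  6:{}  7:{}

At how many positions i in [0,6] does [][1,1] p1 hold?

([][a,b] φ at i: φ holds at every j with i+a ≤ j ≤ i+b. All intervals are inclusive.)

Evaluate at each i in [0,6]:
  i=0: ✓ (all of [1,1])
  i=1: ✓ (all of [2,2])
  i=2: ✓ (all of [3,3])
  i=3: ✓ (all of [4,4])
  i=4: ✓ (all of [5,5])
  i=5: ✗ (fails at j=6)
  i=6: ✗ (fails at j=7)
Positions where it holds: {0, 1, 2, 3, 4} → 5.

5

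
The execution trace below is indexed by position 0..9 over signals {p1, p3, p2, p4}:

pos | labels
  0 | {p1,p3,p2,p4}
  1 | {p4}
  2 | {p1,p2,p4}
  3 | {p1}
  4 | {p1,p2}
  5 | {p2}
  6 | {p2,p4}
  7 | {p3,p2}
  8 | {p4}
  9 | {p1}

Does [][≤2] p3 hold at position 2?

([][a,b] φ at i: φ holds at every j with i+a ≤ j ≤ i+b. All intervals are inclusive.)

No

Check p3 at every j in [2,4]:
  j=2: false
  j=3: false
  j=4: false
Fails at j=2 → formula fails.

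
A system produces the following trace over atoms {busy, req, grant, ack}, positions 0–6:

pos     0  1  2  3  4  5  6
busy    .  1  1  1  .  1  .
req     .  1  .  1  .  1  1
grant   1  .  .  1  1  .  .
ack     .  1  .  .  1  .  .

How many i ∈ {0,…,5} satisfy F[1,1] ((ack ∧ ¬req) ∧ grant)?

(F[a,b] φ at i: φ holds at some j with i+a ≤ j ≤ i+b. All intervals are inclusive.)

1

Evaluate at each i in [0,5]:
  i=0: ✗ (none in [1,1])
  i=1: ✗ (none in [2,2])
  i=2: ✗ (none in [3,3])
  i=3: ✓ (witness j=4)
  i=4: ✗ (none in [5,5])
  i=5: ✗ (none in [6,6])
Positions where it holds: {3} → 1.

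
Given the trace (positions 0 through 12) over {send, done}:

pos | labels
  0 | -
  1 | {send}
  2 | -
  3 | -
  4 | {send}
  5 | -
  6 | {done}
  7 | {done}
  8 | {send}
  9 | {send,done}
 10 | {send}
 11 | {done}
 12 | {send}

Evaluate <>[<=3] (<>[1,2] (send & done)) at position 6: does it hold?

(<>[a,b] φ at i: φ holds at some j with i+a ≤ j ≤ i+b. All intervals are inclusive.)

Holds

Check <>[1,2] (send & done) at each j in [6,9]:
  j=6: fails (none in [7,8])
  j=7: holds (witness at 9)
  j=8: holds (witness at 9)
  j=9: fails (none in [10,11])
Found at j=7 → formula holds.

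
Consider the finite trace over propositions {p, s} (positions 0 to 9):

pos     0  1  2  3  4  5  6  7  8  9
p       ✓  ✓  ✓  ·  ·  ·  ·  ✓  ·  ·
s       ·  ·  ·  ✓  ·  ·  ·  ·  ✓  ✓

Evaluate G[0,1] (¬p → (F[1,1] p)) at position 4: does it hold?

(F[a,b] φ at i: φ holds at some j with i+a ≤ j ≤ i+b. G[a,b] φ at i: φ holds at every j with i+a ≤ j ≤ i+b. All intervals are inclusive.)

False

Check (¬p → (F[1,1] p)) at every j in [4,5]:
  j=4: antecedent true; consequent fails (none in [5,5]) → ✗
  j=5: antecedent true; consequent fails (none in [6,6]) → ✗
Fails at j=4 → formula fails.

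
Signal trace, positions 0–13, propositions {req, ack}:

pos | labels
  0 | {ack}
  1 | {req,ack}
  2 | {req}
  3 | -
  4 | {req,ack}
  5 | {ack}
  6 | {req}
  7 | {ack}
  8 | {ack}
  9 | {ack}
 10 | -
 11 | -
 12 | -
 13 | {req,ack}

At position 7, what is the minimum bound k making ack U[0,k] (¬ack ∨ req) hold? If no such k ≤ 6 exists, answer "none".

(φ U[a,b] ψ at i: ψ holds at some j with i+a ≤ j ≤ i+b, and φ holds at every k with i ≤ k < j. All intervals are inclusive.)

Need earliest j ≥ 7 with (¬ack ∨ req), and ack at every k in [7,j-1].
  j=7: rhs fails.
  j=8: rhs fails.
  j=9: rhs fails.
  j=10: rhs holds; lhs holds on [7,9]. k = 3.

3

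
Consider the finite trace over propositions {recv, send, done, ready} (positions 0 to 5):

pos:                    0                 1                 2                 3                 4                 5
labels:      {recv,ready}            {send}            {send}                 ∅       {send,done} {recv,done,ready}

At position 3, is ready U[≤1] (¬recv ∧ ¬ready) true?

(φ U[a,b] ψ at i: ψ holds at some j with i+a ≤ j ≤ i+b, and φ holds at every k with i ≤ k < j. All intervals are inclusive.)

Holds

Need some j in [3,4] with (¬recv ∧ ¬ready), and ready at every k in [3,j-1].
  j=3: (¬recv ∧ ¬ready) holds; no prefix to check → satisfied.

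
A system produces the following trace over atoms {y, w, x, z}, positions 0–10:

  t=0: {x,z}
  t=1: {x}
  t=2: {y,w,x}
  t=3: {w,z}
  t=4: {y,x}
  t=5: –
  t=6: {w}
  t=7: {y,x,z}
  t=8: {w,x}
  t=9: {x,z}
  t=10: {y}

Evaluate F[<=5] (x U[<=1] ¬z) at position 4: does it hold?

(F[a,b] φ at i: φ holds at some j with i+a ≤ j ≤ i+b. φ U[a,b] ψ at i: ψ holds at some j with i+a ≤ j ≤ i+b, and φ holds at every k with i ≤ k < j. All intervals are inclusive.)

Holds

Check (x U[<=1] ¬z) at each j in [4,9]:
  j=4: holds
  j=5: holds
  j=6: holds
  j=7: holds
  j=8: holds
  j=9: holds
Found at j=4 → formula holds.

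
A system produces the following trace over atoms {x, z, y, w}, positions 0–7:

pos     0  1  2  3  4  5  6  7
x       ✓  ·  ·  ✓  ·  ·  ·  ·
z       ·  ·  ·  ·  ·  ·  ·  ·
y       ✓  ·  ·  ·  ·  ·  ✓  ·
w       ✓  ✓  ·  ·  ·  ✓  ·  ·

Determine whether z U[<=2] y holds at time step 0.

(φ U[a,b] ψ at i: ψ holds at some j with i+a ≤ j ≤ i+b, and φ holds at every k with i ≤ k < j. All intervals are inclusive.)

Need some j in [0,2] with y, and z at every k in [0,j-1].
  j=0: y holds; no prefix to check → satisfied.

Yes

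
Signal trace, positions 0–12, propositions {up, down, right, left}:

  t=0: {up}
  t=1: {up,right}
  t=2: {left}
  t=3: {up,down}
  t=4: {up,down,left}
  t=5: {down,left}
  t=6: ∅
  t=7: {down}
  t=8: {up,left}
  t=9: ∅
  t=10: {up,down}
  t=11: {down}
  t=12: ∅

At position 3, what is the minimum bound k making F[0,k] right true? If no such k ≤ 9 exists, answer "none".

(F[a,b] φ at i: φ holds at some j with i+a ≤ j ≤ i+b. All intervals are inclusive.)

Scan j = 3,4,… for right:
  j=3: fails
  j=4: fails
  j=5: fails
  j=6: fails
  j=7: fails
  j=8: fails
  j=9: fails
  j=10: fails
  j=11: fails
  j=12: fails
No j in [3,12] satisfies it → none.

none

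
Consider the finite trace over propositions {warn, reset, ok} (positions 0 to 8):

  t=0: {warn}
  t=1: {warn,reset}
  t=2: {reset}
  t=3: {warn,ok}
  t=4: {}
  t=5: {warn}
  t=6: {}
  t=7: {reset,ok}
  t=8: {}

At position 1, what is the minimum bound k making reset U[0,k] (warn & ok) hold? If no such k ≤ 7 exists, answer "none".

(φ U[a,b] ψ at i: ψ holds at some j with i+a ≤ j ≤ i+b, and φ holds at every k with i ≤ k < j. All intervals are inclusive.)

2

Need earliest j ≥ 1 with (warn & ok), and reset at every k in [1,j-1].
  j=1: rhs fails.
  j=2: rhs fails.
  j=3: rhs holds; lhs holds on [1,2]. k = 2.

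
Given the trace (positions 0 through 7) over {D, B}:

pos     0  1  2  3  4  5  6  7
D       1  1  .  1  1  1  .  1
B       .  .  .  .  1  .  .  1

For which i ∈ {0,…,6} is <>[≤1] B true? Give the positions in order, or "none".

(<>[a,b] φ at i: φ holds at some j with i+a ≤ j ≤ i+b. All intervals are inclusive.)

Evaluate at each i in [0,6]:
  i=0: ✗ (none in [0,1])
  i=1: ✗ (none in [1,2])
  i=2: ✗ (none in [2,3])
  i=3: ✓ (witness j=4)
  i=4: ✓ (witness j=4)
  i=5: ✗ (none in [5,6])
  i=6: ✓ (witness j=7)

3, 4, 6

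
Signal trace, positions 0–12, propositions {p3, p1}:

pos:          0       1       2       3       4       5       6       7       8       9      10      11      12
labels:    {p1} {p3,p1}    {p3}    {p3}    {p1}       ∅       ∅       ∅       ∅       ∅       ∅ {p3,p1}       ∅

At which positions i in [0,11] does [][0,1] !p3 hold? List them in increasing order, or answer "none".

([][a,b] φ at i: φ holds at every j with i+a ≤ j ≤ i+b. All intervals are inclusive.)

4, 5, 6, 7, 8, 9

Evaluate at each i in [0,11]:
  i=0: ✗ (fails at j=1)
  i=1: ✗ (fails at j=1)
  i=2: ✗ (fails at j=2)
  i=3: ✗ (fails at j=3)
  i=4: ✓ (all of [4,5])
  i=5: ✓ (all of [5,6])
  i=6: ✓ (all of [6,7])
  i=7: ✓ (all of [7,8])
  i=8: ✓ (all of [8,9])
  i=9: ✓ (all of [9,10])
  i=10: ✗ (fails at j=11)
  i=11: ✗ (fails at j=11)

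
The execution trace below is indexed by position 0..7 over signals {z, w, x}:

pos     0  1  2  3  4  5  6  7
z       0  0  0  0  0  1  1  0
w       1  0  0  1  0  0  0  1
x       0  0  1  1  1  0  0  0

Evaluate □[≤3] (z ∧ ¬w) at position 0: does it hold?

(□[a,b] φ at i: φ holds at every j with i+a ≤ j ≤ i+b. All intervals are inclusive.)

Check (z ∧ ¬w) at every j in [0,3]:
  j=0: false
  j=1: false
  j=2: false
  j=3: false
Fails at j=0 → formula fails.

No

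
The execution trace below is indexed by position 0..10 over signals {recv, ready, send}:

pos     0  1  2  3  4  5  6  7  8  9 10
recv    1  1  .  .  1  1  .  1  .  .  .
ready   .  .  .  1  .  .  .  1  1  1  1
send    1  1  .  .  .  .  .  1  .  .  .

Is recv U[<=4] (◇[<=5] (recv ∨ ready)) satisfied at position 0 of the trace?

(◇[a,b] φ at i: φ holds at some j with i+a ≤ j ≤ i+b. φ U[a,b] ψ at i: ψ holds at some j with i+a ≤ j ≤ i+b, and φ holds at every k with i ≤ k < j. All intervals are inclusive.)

Need some j in [0,4] with ◇[<=5] (recv ∨ ready), and recv at every k in [0,j-1].
  j=0: ◇[<=5] (recv ∨ ready) holds; no prefix to check → satisfied.

Yes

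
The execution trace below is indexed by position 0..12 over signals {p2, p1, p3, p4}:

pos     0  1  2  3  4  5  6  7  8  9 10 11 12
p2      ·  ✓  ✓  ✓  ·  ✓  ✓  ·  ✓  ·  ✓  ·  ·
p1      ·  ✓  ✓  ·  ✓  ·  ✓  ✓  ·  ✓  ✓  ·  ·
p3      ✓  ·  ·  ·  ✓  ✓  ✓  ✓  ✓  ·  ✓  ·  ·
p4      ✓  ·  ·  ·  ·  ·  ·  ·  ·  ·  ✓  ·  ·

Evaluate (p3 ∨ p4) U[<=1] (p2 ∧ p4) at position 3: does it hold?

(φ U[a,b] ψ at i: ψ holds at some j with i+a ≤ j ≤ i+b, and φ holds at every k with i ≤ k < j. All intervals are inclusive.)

Need some j in [3,4] with (p2 ∧ p4), and (p3 ∨ p4) at every k in [3,j-1].
  j=3: (p2 ∧ p4) false.
  j=4: (p2 ∧ p4) false.
No j in the window works → until fails.

Does not hold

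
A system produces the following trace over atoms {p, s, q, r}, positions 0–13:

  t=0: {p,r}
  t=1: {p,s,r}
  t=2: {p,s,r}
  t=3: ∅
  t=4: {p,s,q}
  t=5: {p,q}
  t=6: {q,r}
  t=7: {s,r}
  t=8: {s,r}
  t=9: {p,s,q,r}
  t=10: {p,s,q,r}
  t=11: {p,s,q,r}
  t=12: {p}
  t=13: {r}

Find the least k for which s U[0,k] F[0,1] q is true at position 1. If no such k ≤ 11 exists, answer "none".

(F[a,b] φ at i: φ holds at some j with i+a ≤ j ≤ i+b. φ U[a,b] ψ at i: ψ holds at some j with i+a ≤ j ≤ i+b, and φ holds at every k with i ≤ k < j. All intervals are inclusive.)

Need earliest j ≥ 1 with F[0,1] q, and s at every k in [1,j-1].
  j=1: rhs fails.
  j=2: rhs fails.
  j=3: rhs holds; lhs holds on [1,2]. k = 2.

2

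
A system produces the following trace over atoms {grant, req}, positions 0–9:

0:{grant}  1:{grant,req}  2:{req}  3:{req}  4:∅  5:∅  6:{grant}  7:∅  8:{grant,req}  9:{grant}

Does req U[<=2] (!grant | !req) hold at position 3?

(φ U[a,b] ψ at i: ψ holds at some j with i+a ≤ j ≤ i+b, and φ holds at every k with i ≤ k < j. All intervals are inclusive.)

True

Need some j in [3,5] with (!grant | !req), and req at every k in [3,j-1].
  j=3: (!grant | !req) holds; no prefix to check → satisfied.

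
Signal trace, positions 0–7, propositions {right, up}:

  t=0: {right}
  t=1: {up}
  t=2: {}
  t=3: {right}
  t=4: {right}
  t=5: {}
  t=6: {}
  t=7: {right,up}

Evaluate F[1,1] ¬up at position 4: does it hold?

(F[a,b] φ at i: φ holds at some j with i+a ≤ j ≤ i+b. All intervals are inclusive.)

Holds

Check ¬up at each j in [5,5]:
  j=5: true
Found at j=5 → formula holds.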